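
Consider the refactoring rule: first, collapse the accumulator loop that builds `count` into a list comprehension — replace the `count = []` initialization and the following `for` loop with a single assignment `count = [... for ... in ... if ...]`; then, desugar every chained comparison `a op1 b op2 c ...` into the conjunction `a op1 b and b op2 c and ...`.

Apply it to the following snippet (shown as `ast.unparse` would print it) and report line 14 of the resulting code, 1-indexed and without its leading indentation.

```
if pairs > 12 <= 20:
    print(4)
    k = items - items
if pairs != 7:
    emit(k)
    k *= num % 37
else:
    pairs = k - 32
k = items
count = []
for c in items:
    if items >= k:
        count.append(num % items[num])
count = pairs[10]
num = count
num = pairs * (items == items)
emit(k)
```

emit(k)

Transformed code:
if pairs > 12 and 12 <= 20:
    print(4)
    k = items - items
if pairs != 7:
    emit(k)
    k *= num % 37
else:
    pairs = k - 32
k = items
count = [num % items[num] for c in items if items >= k]
count = pairs[10]
num = count
num = pairs * (items == items)
emit(k)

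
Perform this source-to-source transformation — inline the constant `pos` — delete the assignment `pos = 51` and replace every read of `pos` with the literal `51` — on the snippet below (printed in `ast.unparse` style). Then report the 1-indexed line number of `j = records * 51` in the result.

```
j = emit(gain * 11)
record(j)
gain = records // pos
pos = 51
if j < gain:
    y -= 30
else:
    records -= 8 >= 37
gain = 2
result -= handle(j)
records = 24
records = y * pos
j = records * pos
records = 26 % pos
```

Transformed code:
j = emit(gain * 11)
record(j)
gain = records // 51
if j < gain:
    y -= 30
else:
    records -= 8 >= 37
gain = 2
result -= handle(j)
records = 24
records = y * 51
j = records * 51
records = 26 % 51

12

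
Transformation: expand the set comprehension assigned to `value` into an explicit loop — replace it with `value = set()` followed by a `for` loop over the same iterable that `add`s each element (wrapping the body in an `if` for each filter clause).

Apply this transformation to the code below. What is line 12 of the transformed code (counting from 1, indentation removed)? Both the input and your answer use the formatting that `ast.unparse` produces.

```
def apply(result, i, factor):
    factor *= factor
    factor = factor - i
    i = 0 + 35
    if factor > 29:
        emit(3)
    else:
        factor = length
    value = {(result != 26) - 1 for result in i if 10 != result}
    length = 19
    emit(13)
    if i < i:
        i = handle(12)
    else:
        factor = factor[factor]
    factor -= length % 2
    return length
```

value.add((result != 26) - 1)

Transformed code:
def apply(result, i, factor):
    factor *= factor
    factor = factor - i
    i = 0 + 35
    if factor > 29:
        emit(3)
    else:
        factor = length
    value = set()
    for result in i:
        if 10 != result:
            value.add((result != 26) - 1)
    length = 19
    emit(13)
    if i < i:
        i = handle(12)
    else:
        factor = factor[factor]
    factor -= length % 2
    return length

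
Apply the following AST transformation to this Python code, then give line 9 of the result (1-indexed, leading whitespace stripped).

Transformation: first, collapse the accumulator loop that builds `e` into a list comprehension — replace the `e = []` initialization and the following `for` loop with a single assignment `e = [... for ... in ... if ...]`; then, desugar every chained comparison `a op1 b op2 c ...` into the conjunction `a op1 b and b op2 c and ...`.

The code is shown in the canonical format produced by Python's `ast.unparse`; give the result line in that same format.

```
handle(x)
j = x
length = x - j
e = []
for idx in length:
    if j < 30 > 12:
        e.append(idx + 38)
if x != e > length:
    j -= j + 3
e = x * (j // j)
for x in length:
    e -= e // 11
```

Transformed code:
handle(x)
j = x
length = x - j
e = [idx + 38 for idx in length if j < 30 and 30 > 12]
if x != e and e > length:
    j -= j + 3
e = x * (j // j)
for x in length:
    e -= e // 11

e -= e // 11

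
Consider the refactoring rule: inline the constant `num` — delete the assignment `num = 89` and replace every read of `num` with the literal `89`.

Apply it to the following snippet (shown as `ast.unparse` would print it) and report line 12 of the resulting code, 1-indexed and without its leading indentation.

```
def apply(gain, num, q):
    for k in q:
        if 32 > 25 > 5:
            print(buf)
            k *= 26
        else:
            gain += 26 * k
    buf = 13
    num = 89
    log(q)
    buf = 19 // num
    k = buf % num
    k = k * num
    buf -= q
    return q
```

Transformed code:
def apply(gain, num, q):
    for k in q:
        if 32 > 25 > 5:
            print(buf)
            k *= 26
        else:
            gain += 26 * k
    buf = 13
    log(q)
    buf = 19 // 89
    k = buf % 89
    k = k * 89
    buf -= q
    return q

k = k * 89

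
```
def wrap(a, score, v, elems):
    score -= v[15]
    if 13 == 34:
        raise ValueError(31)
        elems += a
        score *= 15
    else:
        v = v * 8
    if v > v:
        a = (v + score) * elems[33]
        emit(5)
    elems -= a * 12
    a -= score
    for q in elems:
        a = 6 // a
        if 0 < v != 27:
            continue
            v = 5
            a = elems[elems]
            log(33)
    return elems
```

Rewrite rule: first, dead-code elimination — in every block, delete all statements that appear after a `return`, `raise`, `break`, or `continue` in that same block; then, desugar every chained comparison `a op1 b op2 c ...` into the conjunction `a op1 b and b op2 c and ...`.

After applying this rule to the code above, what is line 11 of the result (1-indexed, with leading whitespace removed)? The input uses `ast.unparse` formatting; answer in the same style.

Transformed code:
def wrap(a, score, v, elems):
    score -= v[15]
    if 13 == 34:
        raise ValueError(31)
    else:
        v = v * 8
    if v > v:
        a = (v + score) * elems[33]
        emit(5)
    elems -= a * 12
    a -= score
    for q in elems:
        a = 6 // a
        if 0 < v and v != 27:
            continue
    return elems

a -= score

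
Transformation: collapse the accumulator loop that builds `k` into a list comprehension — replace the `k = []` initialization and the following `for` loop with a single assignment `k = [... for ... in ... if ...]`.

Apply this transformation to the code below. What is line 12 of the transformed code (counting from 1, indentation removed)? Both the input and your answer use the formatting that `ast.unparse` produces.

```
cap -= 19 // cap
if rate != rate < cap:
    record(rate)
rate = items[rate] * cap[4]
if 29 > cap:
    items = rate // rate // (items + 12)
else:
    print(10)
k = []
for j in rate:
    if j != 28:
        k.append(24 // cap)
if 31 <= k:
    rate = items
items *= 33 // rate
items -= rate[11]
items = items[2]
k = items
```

items *= 33 // rate

Transformed code:
cap -= 19 // cap
if rate != rate < cap:
    record(rate)
rate = items[rate] * cap[4]
if 29 > cap:
    items = rate // rate // (items + 12)
else:
    print(10)
k = [24 // cap for j in rate if j != 28]
if 31 <= k:
    rate = items
items *= 33 // rate
items -= rate[11]
items = items[2]
k = items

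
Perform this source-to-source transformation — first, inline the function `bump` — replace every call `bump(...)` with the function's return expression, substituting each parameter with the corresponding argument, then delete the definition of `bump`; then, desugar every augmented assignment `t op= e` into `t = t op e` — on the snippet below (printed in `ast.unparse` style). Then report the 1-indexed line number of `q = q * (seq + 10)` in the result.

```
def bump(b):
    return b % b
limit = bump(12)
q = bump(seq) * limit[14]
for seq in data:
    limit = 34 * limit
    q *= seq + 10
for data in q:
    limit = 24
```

5

Transformed code:
limit = 12 % 12
q = seq % seq * limit[14]
for seq in data:
    limit = 34 * limit
    q = q * (seq + 10)
for data in q:
    limit = 24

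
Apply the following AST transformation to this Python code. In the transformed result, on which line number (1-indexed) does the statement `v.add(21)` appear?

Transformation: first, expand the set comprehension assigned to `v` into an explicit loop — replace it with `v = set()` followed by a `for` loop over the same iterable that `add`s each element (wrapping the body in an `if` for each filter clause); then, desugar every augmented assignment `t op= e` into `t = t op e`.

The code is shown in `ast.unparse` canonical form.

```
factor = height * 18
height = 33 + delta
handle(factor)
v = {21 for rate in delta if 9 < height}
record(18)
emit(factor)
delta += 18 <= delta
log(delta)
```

7

Transformed code:
factor = height * 18
height = 33 + delta
handle(factor)
v = set()
for rate in delta:
    if 9 < height:
        v.add(21)
record(18)
emit(factor)
delta = delta + (18 <= delta)
log(delta)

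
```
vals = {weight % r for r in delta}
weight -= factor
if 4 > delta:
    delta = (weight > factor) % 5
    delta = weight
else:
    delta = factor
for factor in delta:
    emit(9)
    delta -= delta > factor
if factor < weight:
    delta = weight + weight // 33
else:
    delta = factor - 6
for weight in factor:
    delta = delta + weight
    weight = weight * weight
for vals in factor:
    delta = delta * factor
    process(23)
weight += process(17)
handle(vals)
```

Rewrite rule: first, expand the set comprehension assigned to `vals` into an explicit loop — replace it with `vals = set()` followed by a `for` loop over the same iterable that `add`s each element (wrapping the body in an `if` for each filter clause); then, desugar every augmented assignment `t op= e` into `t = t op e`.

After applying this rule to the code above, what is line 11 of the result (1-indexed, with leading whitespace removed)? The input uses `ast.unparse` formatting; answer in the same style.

Transformed code:
vals = set()
for r in delta:
    vals.add(weight % r)
weight = weight - factor
if 4 > delta:
    delta = (weight > factor) % 5
    delta = weight
else:
    delta = factor
for factor in delta:
    emit(9)
    delta = delta - (delta > factor)
if factor < weight:
    delta = weight + weight // 33
else:
    delta = factor - 6
for weight in factor:
    delta = delta + weight
    weight = weight * weight
for vals in factor:
    delta = delta * factor
    process(23)
weight = weight + process(17)
handle(vals)

emit(9)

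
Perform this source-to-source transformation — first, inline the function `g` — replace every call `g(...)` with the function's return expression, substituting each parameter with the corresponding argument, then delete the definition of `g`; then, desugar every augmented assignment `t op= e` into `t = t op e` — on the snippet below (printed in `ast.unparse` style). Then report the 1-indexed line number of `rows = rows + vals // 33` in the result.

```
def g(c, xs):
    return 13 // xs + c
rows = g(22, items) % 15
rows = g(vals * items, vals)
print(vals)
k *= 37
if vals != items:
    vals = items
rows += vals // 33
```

7

Transformed code:
rows = (13 // items + 22) % 15
rows = 13 // vals + vals * items
print(vals)
k = k * 37
if vals != items:
    vals = items
rows = rows + vals // 33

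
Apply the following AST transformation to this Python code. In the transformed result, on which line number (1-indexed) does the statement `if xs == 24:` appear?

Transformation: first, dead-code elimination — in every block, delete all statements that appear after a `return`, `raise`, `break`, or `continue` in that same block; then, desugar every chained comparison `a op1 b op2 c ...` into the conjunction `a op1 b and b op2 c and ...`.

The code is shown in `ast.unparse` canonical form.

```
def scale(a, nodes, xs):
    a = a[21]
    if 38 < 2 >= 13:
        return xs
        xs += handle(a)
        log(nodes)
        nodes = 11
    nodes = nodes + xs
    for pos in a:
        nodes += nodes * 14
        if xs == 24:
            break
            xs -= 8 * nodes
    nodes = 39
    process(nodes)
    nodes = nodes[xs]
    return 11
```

Transformed code:
def scale(a, nodes, xs):
    a = a[21]
    if 38 < 2 and 2 >= 13:
        return xs
    nodes = nodes + xs
    for pos in a:
        nodes += nodes * 14
        if xs == 24:
            break
    nodes = 39
    process(nodes)
    nodes = nodes[xs]
    return 11

8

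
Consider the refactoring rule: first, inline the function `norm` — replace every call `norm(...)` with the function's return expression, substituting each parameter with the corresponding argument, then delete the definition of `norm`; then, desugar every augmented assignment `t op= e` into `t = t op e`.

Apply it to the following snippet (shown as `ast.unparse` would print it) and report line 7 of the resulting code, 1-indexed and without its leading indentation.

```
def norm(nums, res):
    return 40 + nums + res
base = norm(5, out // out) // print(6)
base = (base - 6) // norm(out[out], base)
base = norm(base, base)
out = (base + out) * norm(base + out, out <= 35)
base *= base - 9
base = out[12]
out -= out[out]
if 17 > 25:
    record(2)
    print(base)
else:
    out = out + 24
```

Transformed code:
base = (40 + 5 + out // out) // print(6)
base = (base - 6) // (40 + out[out] + base)
base = 40 + base + base
out = (base + out) * (40 + (base + out) + (out <= 35))
base = base * (base - 9)
base = out[12]
out = out - out[out]
if 17 > 25:
    record(2)
    print(base)
else:
    out = out + 24

out = out - out[out]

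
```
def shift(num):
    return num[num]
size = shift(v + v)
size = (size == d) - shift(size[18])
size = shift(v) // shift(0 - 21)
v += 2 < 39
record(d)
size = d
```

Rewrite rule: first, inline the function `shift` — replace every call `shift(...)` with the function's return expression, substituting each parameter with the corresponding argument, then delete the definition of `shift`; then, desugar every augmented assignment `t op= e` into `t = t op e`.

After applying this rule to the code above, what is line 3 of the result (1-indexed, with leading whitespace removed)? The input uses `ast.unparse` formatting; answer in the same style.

Transformed code:
size = (v + v)[v + v]
size = (size == d) - size[18][size[18]]
size = v[v] // (0 - 21)[0 - 21]
v = v + (2 < 39)
record(d)
size = d

size = v[v] // (0 - 21)[0 - 21]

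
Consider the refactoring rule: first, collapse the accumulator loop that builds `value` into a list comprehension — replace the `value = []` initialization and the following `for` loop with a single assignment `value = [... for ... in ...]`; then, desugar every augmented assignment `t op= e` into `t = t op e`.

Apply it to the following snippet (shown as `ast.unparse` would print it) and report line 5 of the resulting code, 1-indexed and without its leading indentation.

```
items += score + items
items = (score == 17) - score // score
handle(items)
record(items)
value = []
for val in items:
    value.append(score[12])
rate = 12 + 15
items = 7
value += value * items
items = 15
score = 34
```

value = [score[12] for val in items]

Transformed code:
items = items + (score + items)
items = (score == 17) - score // score
handle(items)
record(items)
value = [score[12] for val in items]
rate = 12 + 15
items = 7
value = value + value * items
items = 15
score = 34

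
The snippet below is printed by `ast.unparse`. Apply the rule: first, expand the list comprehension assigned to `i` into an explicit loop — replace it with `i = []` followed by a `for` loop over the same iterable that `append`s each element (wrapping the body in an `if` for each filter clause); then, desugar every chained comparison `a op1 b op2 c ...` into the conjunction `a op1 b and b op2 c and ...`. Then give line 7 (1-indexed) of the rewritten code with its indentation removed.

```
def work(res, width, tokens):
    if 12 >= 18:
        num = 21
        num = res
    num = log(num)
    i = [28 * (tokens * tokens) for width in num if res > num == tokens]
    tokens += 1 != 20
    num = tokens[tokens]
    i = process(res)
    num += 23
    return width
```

Transformed code:
def work(res, width, tokens):
    if 12 >= 18:
        num = 21
        num = res
    num = log(num)
    i = []
    for width in num:
        if res > num and num == tokens:
            i.append(28 * (tokens * tokens))
    tokens += 1 != 20
    num = tokens[tokens]
    i = process(res)
    num += 23
    return width

for width in num:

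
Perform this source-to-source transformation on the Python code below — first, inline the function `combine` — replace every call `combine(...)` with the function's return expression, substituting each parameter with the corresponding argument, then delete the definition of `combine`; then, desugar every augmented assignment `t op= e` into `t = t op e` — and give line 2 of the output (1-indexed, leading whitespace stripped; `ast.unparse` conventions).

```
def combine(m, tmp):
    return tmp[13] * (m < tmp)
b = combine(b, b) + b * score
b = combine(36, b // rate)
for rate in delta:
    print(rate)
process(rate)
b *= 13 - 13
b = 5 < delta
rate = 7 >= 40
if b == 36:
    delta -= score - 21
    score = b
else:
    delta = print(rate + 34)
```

Transformed code:
b = b[13] * (b < b) + b * score
b = (b // rate)[13] * (36 < b // rate)
for rate in delta:
    print(rate)
process(rate)
b = b * (13 - 13)
b = 5 < delta
rate = 7 >= 40
if b == 36:
    delta = delta - (score - 21)
    score = b
else:
    delta = print(rate + 34)

b = (b // rate)[13] * (36 < b // rate)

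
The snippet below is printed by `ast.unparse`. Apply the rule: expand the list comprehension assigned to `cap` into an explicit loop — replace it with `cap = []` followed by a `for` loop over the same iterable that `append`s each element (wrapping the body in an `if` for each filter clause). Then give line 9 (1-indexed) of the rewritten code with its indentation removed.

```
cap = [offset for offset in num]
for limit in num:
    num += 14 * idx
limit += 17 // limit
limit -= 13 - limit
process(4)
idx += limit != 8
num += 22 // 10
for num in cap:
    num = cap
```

Transformed code:
cap = []
for offset in num:
    cap.append(offset)
for limit in num:
    num += 14 * idx
limit += 17 // limit
limit -= 13 - limit
process(4)
idx += limit != 8
num += 22 // 10
for num in cap:
    num = cap

idx += limit != 8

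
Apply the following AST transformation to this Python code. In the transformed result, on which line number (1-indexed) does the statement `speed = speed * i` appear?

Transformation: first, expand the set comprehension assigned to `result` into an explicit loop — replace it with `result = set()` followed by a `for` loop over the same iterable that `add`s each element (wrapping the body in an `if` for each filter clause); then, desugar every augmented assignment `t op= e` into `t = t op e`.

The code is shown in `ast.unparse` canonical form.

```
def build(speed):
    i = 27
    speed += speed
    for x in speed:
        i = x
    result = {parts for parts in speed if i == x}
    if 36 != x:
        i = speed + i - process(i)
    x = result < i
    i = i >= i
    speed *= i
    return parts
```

14

Transformed code:
def build(speed):
    i = 27
    speed = speed + speed
    for x in speed:
        i = x
    result = set()
    for parts in speed:
        if i == x:
            result.add(parts)
    if 36 != x:
        i = speed + i - process(i)
    x = result < i
    i = i >= i
    speed = speed * i
    return parts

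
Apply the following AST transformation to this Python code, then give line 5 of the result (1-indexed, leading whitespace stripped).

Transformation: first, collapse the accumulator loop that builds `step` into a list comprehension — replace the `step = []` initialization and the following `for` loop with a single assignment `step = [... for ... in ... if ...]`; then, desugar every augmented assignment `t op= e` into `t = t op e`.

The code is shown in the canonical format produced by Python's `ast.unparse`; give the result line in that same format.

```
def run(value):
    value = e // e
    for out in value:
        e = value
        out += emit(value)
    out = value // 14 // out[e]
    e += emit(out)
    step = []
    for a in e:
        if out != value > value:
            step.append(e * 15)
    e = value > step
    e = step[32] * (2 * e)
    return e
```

out = out + emit(value)

Transformed code:
def run(value):
    value = e // e
    for out in value:
        e = value
        out = out + emit(value)
    out = value // 14 // out[e]
    e = e + emit(out)
    step = [e * 15 for a in e if out != value > value]
    e = value > step
    e = step[32] * (2 * e)
    return e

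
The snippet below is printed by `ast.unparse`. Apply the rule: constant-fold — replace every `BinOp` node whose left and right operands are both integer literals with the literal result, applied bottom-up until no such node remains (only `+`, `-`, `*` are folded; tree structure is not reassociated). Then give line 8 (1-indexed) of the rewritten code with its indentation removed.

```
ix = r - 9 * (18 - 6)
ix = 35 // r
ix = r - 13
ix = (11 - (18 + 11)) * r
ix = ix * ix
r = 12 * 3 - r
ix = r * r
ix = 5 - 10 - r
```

Transformed code:
ix = r - 108
ix = 35 // r
ix = r - 13
ix = -18 * r
ix = ix * ix
r = 36 - r
ix = r * r
ix = -5 - r

ix = -5 - r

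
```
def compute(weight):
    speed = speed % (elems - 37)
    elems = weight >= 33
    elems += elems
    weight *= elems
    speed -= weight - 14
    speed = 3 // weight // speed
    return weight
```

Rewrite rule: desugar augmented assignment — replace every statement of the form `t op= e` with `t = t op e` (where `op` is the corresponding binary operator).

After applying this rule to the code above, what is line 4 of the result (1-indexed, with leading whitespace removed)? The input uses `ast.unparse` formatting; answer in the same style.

Transformed code:
def compute(weight):
    speed = speed % (elems - 37)
    elems = weight >= 33
    elems = elems + elems
    weight = weight * elems
    speed = speed - (weight - 14)
    speed = 3 // weight // speed
    return weight

elems = elems + elems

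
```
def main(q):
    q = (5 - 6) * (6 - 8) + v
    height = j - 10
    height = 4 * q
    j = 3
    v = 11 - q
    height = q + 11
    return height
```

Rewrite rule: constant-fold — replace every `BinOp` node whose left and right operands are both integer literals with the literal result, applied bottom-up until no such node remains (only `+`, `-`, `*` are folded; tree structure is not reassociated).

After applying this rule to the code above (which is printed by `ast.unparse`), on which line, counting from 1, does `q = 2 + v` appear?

Transformed code:
def main(q):
    q = 2 + v
    height = j - 10
    height = 4 * q
    j = 3
    v = 11 - q
    height = q + 11
    return height

2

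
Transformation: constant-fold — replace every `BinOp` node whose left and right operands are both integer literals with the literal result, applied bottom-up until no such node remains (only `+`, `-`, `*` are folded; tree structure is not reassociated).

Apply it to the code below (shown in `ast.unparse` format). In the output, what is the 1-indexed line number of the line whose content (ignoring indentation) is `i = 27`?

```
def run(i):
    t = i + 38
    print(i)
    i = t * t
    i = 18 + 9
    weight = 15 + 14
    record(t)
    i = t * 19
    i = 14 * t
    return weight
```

5

Transformed code:
def run(i):
    t = i + 38
    print(i)
    i = t * t
    i = 27
    weight = 29
    record(t)
    i = t * 19
    i = 14 * t
    return weight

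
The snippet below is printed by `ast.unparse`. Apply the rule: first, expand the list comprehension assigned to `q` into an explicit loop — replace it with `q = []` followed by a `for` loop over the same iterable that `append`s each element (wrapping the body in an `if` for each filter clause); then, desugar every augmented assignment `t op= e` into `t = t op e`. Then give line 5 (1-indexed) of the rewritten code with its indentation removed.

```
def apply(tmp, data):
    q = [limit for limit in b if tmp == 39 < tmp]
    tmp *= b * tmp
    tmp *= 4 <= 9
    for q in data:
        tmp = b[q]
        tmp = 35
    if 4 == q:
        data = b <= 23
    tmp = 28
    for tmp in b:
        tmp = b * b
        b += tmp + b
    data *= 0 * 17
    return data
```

Transformed code:
def apply(tmp, data):
    q = []
    for limit in b:
        if tmp == 39 < tmp:
            q.append(limit)
    tmp = tmp * (b * tmp)
    tmp = tmp * (4 <= 9)
    for q in data:
        tmp = b[q]
        tmp = 35
    if 4 == q:
        data = b <= 23
    tmp = 28
    for tmp in b:
        tmp = b * b
        b = b + (tmp + b)
    data = data * (0 * 17)
    return data

q.append(limit)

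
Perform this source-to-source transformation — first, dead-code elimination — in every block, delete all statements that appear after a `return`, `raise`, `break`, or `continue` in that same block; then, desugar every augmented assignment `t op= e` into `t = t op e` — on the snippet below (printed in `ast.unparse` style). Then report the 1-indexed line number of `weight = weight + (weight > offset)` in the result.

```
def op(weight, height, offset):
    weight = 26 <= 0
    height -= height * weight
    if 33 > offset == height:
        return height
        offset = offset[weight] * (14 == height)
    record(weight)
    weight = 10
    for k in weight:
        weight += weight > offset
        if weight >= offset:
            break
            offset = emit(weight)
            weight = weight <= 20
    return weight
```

9

Transformed code:
def op(weight, height, offset):
    weight = 26 <= 0
    height = height - height * weight
    if 33 > offset == height:
        return height
    record(weight)
    weight = 10
    for k in weight:
        weight = weight + (weight > offset)
        if weight >= offset:
            break
    return weight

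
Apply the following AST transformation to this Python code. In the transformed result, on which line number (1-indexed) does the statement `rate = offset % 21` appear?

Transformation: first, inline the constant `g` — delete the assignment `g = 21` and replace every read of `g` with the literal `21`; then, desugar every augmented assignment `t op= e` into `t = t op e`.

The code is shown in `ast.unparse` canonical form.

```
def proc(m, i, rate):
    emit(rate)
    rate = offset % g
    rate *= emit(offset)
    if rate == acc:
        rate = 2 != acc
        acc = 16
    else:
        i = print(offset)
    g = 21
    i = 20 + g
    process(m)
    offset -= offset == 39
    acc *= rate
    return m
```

Transformed code:
def proc(m, i, rate):
    emit(rate)
    rate = offset % 21
    rate = rate * emit(offset)
    if rate == acc:
        rate = 2 != acc
        acc = 16
    else:
        i = print(offset)
    i = 20 + 21
    process(m)
    offset = offset - (offset == 39)
    acc = acc * rate
    return m

3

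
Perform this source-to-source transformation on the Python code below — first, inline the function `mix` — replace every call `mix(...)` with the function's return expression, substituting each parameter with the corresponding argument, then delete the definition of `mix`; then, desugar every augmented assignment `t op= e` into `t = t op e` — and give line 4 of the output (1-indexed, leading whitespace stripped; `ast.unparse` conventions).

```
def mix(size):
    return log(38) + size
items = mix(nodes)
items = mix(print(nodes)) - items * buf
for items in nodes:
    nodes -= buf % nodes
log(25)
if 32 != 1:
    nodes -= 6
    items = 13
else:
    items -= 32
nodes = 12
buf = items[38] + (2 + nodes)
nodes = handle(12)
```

Transformed code:
items = log(38) + nodes
items = log(38) + print(nodes) - items * buf
for items in nodes:
    nodes = nodes - buf % nodes
log(25)
if 32 != 1:
    nodes = nodes - 6
    items = 13
else:
    items = items - 32
nodes = 12
buf = items[38] + (2 + nodes)
nodes = handle(12)

nodes = nodes - buf % nodes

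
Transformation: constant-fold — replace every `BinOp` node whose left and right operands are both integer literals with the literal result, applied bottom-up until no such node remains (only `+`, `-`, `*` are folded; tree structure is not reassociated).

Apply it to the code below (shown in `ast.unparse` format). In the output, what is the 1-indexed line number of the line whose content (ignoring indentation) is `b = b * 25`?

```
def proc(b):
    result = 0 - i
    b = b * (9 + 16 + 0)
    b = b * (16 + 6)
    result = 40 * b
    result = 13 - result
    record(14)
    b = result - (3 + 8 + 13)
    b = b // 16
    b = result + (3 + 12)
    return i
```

Transformed code:
def proc(b):
    result = 0 - i
    b = b * 25
    b = b * 22
    result = 40 * b
    result = 13 - result
    record(14)
    b = result - 24
    b = b // 16
    b = result + 15
    return i

3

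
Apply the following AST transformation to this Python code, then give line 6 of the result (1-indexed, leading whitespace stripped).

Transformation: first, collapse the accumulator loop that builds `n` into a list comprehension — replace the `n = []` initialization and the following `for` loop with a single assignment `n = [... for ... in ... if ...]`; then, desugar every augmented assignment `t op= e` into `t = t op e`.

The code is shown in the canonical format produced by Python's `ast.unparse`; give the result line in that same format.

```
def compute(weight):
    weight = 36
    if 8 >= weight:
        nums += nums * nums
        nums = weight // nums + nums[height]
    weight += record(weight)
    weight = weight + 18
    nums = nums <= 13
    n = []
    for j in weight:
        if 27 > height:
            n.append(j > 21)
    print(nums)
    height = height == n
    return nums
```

Transformed code:
def compute(weight):
    weight = 36
    if 8 >= weight:
        nums = nums + nums * nums
        nums = weight // nums + nums[height]
    weight = weight + record(weight)
    weight = weight + 18
    nums = nums <= 13
    n = [j > 21 for j in weight if 27 > height]
    print(nums)
    height = height == n
    return nums

weight = weight + record(weight)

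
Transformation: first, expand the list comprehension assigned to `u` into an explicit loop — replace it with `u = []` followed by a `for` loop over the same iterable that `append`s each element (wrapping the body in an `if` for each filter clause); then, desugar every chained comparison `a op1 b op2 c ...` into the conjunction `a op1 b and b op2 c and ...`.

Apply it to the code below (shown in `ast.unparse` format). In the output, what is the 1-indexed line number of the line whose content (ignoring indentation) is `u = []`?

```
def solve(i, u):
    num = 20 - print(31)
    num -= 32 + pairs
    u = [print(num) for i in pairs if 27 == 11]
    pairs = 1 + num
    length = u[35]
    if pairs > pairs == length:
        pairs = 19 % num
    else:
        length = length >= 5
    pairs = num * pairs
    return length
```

4

Transformed code:
def solve(i, u):
    num = 20 - print(31)
    num -= 32 + pairs
    u = []
    for i in pairs:
        if 27 == 11:
            u.append(print(num))
    pairs = 1 + num
    length = u[35]
    if pairs > pairs and pairs == length:
        pairs = 19 % num
    else:
        length = length >= 5
    pairs = num * pairs
    return length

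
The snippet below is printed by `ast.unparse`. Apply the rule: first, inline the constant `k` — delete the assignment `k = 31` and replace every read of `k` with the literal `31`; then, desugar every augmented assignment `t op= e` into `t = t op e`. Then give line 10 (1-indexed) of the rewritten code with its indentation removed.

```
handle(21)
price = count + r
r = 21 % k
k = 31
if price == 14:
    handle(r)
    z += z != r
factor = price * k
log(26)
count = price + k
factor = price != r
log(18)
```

Transformed code:
handle(21)
price = count + r
r = 21 % 31
if price == 14:
    handle(r)
    z = z + (z != r)
factor = price * 31
log(26)
count = price + 31
factor = price != r
log(18)

factor = price != r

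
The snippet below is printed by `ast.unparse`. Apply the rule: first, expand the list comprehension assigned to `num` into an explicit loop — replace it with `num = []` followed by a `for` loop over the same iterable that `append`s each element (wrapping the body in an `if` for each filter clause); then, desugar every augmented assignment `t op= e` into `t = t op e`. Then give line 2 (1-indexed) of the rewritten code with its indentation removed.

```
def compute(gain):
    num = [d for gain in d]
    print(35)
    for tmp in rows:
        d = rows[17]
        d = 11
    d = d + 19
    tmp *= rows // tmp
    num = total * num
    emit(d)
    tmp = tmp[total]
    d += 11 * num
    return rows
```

num = []

Transformed code:
def compute(gain):
    num = []
    for gain in d:
        num.append(d)
    print(35)
    for tmp in rows:
        d = rows[17]
        d = 11
    d = d + 19
    tmp = tmp * (rows // tmp)
    num = total * num
    emit(d)
    tmp = tmp[total]
    d = d + 11 * num
    return rows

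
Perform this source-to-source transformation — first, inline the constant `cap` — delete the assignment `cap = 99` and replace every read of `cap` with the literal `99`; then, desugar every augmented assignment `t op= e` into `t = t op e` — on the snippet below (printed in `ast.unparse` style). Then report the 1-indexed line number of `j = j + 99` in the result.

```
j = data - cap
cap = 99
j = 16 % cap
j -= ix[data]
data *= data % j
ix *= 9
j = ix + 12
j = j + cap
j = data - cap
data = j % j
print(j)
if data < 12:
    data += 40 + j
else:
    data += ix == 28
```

Transformed code:
j = data - 99
j = 16 % 99
j = j - ix[data]
data = data * (data % j)
ix = ix * 9
j = ix + 12
j = j + 99
j = data - 99
data = j % j
print(j)
if data < 12:
    data = data + (40 + j)
else:
    data = data + (ix == 28)

7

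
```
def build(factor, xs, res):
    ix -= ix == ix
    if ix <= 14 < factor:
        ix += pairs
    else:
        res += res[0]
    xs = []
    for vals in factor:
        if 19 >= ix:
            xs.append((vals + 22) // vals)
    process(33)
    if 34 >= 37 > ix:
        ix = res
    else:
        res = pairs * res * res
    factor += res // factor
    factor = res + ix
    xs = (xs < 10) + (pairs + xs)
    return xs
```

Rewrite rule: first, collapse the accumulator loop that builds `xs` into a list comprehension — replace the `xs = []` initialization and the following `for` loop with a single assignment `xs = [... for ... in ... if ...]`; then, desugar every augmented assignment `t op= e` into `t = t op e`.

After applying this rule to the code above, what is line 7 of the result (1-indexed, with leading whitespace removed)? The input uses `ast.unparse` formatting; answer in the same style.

xs = [(vals + 22) // vals for vals in factor if 19 >= ix]

Transformed code:
def build(factor, xs, res):
    ix = ix - (ix == ix)
    if ix <= 14 < factor:
        ix = ix + pairs
    else:
        res = res + res[0]
    xs = [(vals + 22) // vals for vals in factor if 19 >= ix]
    process(33)
    if 34 >= 37 > ix:
        ix = res
    else:
        res = pairs * res * res
    factor = factor + res // factor
    factor = res + ix
    xs = (xs < 10) + (pairs + xs)
    return xs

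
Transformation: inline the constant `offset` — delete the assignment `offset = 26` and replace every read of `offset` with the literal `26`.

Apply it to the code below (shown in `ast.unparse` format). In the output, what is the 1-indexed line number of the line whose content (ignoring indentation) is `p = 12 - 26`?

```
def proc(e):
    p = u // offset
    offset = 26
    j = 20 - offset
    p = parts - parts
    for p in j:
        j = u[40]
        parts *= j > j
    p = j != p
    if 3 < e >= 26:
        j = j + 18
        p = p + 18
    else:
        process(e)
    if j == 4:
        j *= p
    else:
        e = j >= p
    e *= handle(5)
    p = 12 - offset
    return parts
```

Transformed code:
def proc(e):
    p = u // 26
    j = 20 - 26
    p = parts - parts
    for p in j:
        j = u[40]
        parts *= j > j
    p = j != p
    if 3 < e >= 26:
        j = j + 18
        p = p + 18
    else:
        process(e)
    if j == 4:
        j *= p
    else:
        e = j >= p
    e *= handle(5)
    p = 12 - 26
    return parts

19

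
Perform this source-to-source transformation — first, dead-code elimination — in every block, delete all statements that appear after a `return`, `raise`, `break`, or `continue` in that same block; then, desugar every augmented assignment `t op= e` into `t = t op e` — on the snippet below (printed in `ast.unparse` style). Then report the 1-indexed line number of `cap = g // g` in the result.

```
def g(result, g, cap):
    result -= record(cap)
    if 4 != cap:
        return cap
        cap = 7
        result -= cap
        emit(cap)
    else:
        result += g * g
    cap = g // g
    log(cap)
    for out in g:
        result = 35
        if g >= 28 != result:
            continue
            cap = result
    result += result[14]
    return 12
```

7

Transformed code:
def g(result, g, cap):
    result = result - record(cap)
    if 4 != cap:
        return cap
    else:
        result = result + g * g
    cap = g // g
    log(cap)
    for out in g:
        result = 35
        if g >= 28 != result:
            continue
    result = result + result[14]
    return 12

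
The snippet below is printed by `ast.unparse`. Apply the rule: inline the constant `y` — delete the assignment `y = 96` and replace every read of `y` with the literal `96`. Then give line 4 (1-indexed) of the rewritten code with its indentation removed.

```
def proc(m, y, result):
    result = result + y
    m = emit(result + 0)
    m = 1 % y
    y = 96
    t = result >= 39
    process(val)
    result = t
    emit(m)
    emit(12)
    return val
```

Transformed code:
def proc(m, y, result):
    result = result + 96
    m = emit(result + 0)
    m = 1 % 96
    t = result >= 39
    process(val)
    result = t
    emit(m)
    emit(12)
    return val

m = 1 % 96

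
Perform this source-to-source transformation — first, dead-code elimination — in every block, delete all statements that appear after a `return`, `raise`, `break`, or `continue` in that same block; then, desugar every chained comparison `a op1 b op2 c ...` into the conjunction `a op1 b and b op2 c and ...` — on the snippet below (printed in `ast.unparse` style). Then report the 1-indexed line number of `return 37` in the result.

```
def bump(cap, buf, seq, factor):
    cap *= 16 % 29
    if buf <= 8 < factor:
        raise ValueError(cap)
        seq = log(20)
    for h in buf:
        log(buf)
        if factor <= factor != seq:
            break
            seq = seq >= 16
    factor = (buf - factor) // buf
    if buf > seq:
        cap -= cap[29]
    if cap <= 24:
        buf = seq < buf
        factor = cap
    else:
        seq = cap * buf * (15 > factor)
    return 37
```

Transformed code:
def bump(cap, buf, seq, factor):
    cap *= 16 % 29
    if buf <= 8 and 8 < factor:
        raise ValueError(cap)
    for h in buf:
        log(buf)
        if factor <= factor and factor != seq:
            break
    factor = (buf - factor) // buf
    if buf > seq:
        cap -= cap[29]
    if cap <= 24:
        buf = seq < buf
        factor = cap
    else:
        seq = cap * buf * (15 > factor)
    return 37

17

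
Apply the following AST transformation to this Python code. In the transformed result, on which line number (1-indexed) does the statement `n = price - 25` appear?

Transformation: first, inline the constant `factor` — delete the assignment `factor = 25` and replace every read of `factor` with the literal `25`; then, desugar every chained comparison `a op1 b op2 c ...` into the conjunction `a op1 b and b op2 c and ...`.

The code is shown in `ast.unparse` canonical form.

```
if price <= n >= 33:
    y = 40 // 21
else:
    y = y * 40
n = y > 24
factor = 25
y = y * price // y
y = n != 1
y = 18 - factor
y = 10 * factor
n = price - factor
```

Transformed code:
if price <= n and n >= 33:
    y = 40 // 21
else:
    y = y * 40
n = y > 24
y = y * price // y
y = n != 1
y = 18 - 25
y = 10 * 25
n = price - 25

10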